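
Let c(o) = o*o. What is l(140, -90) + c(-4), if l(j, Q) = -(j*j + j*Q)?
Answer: -6984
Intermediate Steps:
l(j, Q) = -j² - Q*j (l(j, Q) = -(j² + Q*j) = -j² - Q*j)
c(o) = o²
l(140, -90) + c(-4) = -1*140*(-90 + 140) + (-4)² = -1*140*50 + 16 = -7000 + 16 = -6984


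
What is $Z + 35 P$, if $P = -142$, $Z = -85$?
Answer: $-5055$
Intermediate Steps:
$Z + 35 P = -85 + 35 \left(-142\right) = -85 - 4970 = -5055$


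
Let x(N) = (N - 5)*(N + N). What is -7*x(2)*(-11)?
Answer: -924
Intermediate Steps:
x(N) = 2*N*(-5 + N) (x(N) = (-5 + N)*(2*N) = 2*N*(-5 + N))
-7*x(2)*(-11) = -14*2*(-5 + 2)*(-11) = -14*2*(-3)*(-11) = -7*(-12)*(-11) = 84*(-11) = -924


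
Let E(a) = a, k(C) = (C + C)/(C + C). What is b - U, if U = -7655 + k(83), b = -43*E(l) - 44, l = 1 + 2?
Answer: 7481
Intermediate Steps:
k(C) = 1 (k(C) = (2*C)/((2*C)) = (2*C)*(1/(2*C)) = 1)
l = 3
b = -173 (b = -43*3 - 44 = -129 - 44 = -173)
U = -7654 (U = -7655 + 1 = -7654)
b - U = -173 - 1*(-7654) = -173 + 7654 = 7481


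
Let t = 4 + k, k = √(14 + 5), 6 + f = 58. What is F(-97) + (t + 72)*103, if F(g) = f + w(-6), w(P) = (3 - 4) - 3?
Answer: 7876 + 103*√19 ≈ 8325.0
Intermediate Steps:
f = 52 (f = -6 + 58 = 52)
k = √19 ≈ 4.3589
w(P) = -4 (w(P) = -1 - 3 = -4)
t = 4 + √19 ≈ 8.3589
F(g) = 48 (F(g) = 52 - 4 = 48)
F(-97) + (t + 72)*103 = 48 + ((4 + √19) + 72)*103 = 48 + (76 + √19)*103 = 48 + (7828 + 103*√19) = 7876 + 103*√19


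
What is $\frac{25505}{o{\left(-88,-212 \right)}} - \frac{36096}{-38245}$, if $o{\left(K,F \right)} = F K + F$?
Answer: $\frac{1641193349}{705390780} \approx 2.3266$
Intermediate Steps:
$o{\left(K,F \right)} = F + F K$
$\frac{25505}{o{\left(-88,-212 \right)}} - \frac{36096}{-38245} = \frac{25505}{\left(-212\right) \left(1 - 88\right)} - \frac{36096}{-38245} = \frac{25505}{\left(-212\right) \left(-87\right)} - - \frac{36096}{38245} = \frac{25505}{18444} + \frac{36096}{38245} = \frac{1641193349}{705390780}$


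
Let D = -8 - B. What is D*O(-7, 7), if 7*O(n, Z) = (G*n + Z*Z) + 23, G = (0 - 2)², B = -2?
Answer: -264/7 ≈ -37.714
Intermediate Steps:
G = 4 (G = (-2)² = 4)
O(n, Z) = 23/7 + Z²/7 + 4*n/7 (O(n, Z) = ((4*n + Z*Z) + 23)/7 = ((4*n + Z²) + 23)/7 = ((Z² + 4*n) + 23)/7 = (23 + Z² + 4*n)/7 = 23/7 + Z²/7 + 4*n/7)
D = -6 (D = -8 - 1*(-2) = -8 + 2 = -6)
D*O(-7, 7) = -6*(23/7 + (⅐)*7² + (4/7)*(-7)) = -6*(23/7 + (⅐)*49 - 4) = -6*(23/7 + 7 - 4) = -6*44/7 = -264/7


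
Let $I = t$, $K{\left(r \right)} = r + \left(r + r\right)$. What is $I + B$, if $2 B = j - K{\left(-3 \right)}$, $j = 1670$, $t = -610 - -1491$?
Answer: $\frac{3441}{2} \approx 1720.5$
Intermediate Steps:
$t = 881$ ($t = -610 + 1491 = 881$)
$K{\left(r \right)} = 3 r$ ($K{\left(r \right)} = r + 2 r = 3 r$)
$I = 881$
$B = \frac{1679}{2}$ ($B = \frac{1670 - 3 \left(-3\right)}{2} = \frac{1670 - -9}{2} = \frac{1670 + 9}{2} = \frac{1}{2} \cdot 1679 = \frac{1679}{2} \approx 839.5$)
$I + B = 881 + \frac{1679}{2} = \frac{3441}{2}$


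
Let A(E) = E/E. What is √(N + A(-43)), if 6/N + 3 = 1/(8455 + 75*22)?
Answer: I*√229749806/15157 ≈ 1.0*I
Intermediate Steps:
A(E) = 1
N = -30315/15157 (N = 6/(-3 + 1/(8455 + 75*22)) = 6/(-3 + 1/(8455 + 1650)) = 6/(-3 + 1/10105) = 6/(-30314/10105) = 6*(-10105/30314) = -30315/15157 ≈ -2.0001)
√(N + A(-43)) = √(-30315/15157 + 1) = √(-15158/15157) = I*√229749806/15157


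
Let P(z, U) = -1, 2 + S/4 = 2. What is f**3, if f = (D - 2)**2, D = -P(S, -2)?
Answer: 1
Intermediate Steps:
S = 0 (S = -8 + 4*2 = -8 + 8 = 0)
D = 1 (D = -1*(-1) = 1)
f = 1 (f = (1 - 2)**2 = (-1)**2 = 1)
f**3 = 1**3 = 1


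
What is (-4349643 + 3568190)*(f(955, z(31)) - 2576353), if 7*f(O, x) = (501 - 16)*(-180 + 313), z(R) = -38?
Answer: 2006097691514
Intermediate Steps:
f(O, x) = 9215 (f(O, x) = ((501 - 16)*(-180 + 313))/7 = (485*133)/7 = (⅐)*64505 = 9215)
(-4349643 + 3568190)*(f(955, z(31)) - 2576353) = (-4349643 + 3568190)*(9215 - 2576353) = -781453*(-2567138) = 2006097691514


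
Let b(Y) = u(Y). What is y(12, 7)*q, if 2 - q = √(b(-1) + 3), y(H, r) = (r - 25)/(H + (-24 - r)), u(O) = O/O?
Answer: 0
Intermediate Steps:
u(O) = 1
y(H, r) = (-25 + r)/(-24 + H - r)
b(Y) = 1
q = 0 (q = 2 - √(1 + 3) = 2 - √4 = 2 - 1*2 = 2 - 2 = 0)
y(12, 7)*q = ((25 - 1*7)/(24 + 7 - 1*12))*0 = ((25 - 7)/(24 + 7 - 12))*0 = (18/19)*0 = 0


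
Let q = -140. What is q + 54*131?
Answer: 6934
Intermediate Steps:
q + 54*131 = -140 + 54*131 = -140 + 7074 = 6934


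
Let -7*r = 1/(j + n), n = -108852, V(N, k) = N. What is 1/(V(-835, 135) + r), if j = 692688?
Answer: -4086852/3412521421 ≈ -0.0011976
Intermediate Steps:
r = -1/4086852 (r = -1/(7*(692688 - 108852)) = -1/7/583836 = -1/7*1/583836 = -1/4086852 ≈ -2.4469e-7)
1/(V(-835, 135) + r) = 1/(-835 - 1/4086852) = 1/(-3412521421/4086852) = -4086852/3412521421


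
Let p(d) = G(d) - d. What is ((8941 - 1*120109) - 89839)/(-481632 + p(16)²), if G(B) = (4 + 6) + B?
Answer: 201007/481532 ≈ 0.41743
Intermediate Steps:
G(B) = 10 + B
p(d) = 10 (p(d) = (10 + d) - d = 10)
((8941 - 1*120109) - 89839)/(-481632 + p(16)²) = ((8941 - 1*120109) - 89839)/(-481632 + 10²) = ((8941 - 120109) - 89839)/(-481632 + 100) = (-111168 - 89839)/(-481532) = -201007*(-1/481532) = 201007/481532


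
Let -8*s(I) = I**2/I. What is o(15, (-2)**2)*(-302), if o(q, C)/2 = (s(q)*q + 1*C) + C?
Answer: 24311/2 ≈ 12156.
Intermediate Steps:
s(I) = -I/8 (s(I) = -I**2/(8*I) = -I/8)
o(q, C) = 4*C - q**2/4 (o(q, C) = 2*(((-q/8)*q + 1*C) + C) = 2*((-q**2/8 + C) + C) = 2*((C - q**2/8) + C) = 2*(2*C - q**2/8) = 4*C - q**2/4)
o(15, (-2)**2)*(-302) = (4*(-2)**2 - 1/4*15**2)*(-302) = (4*4 - 1/4*225)*(-302) = (16 - 225/4)*(-302) = -161/4*(-302) = 24311/2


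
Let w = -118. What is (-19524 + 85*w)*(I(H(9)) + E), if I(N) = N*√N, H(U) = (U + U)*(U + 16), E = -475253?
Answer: 14045627162 - 199489500*√2 ≈ 1.3764e+10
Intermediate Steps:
H(U) = 2*U*(16 + U) (H(U) = (2*U)*(16 + U) = 2*U*(16 + U))
I(N) = N^(3/2)
(-19524 + 85*w)*(I(H(9)) + E) = (-19524 + 85*(-118))*((2*9*(16 + 9))^(3/2) - 475253) = (-19524 - 10030)*((2*9*25)^(3/2) - 475253) = -29554*(450^(3/2) - 475253) = -29554*(6750*√2 - 475253) = -29554*(-475253 + 6750*√2) = 14045627162 - 199489500*√2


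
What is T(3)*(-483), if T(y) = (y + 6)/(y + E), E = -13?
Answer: 4347/10 ≈ 434.70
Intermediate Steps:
T(y) = (6 + y)/(-13 + y) (T(y) = (y + 6)/(y - 13) = (6 + y)/(-13 + y))
T(3)*(-483) = ((6 + 3)/(-13 + 3))*(-483) = (9/(-10))*(-483) = -1/10*9*(-483) = -9/10*(-483) = 4347/10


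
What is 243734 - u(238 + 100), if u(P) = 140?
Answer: 243594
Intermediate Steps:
243734 - u(238 + 100) = 243734 - 1*140 = 243734 - 140 = 243594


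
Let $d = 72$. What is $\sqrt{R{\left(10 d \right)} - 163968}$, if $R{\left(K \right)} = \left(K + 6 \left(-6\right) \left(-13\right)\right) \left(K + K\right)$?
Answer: $16 \sqrt{6042} \approx 1243.7$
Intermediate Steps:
$R{\left(K \right)} = 2 K \left(468 + K\right)$ ($R{\left(K \right)} = \left(K - -468\right) 2 K = \left(K + 468\right) 2 K = \left(468 + K\right) 2 K = 2 K \left(468 + K\right)$)
$\sqrt{R{\left(10 d \right)} - 163968} = \sqrt{2 \cdot 10 \cdot 72 \left(468 + 10 \cdot 72\right) - 163968} = \sqrt{2 \cdot 720 \left(468 + 720\right) - 163968} = \sqrt{2 \cdot 720 \cdot 1188 - 163968} = \sqrt{1710720 - 163968} = \sqrt{1546752} = 16 \sqrt{6042}$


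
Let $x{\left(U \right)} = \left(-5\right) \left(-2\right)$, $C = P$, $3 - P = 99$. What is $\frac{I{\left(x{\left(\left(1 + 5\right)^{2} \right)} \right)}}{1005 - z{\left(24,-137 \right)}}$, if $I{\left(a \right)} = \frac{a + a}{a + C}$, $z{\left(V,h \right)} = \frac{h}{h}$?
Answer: $- \frac{5}{21586} \approx -0.00023163$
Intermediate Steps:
$P = -96$ ($P = 3 - 99 = -96$)
$C = -96$
$z{\left(V,h \right)} = 1$
$x{\left(U \right)} = 10$
$I{\left(a \right)} = \frac{2 a}{-96 + a}$ ($I{\left(a \right)} = \frac{a + a}{a - 96} = \frac{2 a}{-96 + a}$)
$\frac{I{\left(x{\left(\left(1 + 5\right)^{2} \right)} \right)}}{1005 - z{\left(24,-137 \right)}} = \frac{2 \cdot 10 \frac{1}{-96 + 10}}{1005 - 1} = \frac{2 \cdot 10 \frac{1}{-86}}{1005 - 1} = \frac{2 \cdot 10 \left(- \frac{1}{86}\right)}{1004} = \left(- \frac{10}{43}\right) \frac{1}{1004} = - \frac{5}{21586}$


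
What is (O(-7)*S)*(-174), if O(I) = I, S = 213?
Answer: 259434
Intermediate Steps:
(O(-7)*S)*(-174) = -7*213*(-174) = -1491*(-174) = 259434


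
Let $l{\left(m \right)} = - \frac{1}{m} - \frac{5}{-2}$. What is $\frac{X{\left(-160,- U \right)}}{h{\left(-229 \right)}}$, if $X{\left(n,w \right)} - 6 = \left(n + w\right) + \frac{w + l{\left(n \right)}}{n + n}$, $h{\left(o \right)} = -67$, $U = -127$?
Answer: $\frac{1403121}{3430400} \approx 0.40903$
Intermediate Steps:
$l{\left(m \right)} = \frac{5}{2} - \frac{1}{m}$ ($l{\left(m \right)} = - \frac{1}{m} - - \frac{5}{2} = - \frac{1}{m} + \frac{5}{2} = \frac{5}{2} - \frac{1}{m}$)
$X{\left(n,w \right)} = 6 + n + w + \frac{\frac{5}{2} + w - \frac{1}{n}}{2 n}$ ($X{\left(n,w \right)} = 6 + \left(\left(n + w\right) + \frac{w + \left(\frac{5}{2} - \frac{1}{n}\right)}{n + n}\right) = 6 + \left(\left(n + w\right) + \frac{\frac{5}{2} + w - \frac{1}{n}}{2 n}\right) = 6 + \left(n + w + \frac{\frac{5}{2} + w - \frac{1}{n}}{2 n}\right) = 6 + n + w + \frac{\frac{5}{2} + w - \frac{1}{n}}{2 n}$)
$\frac{X{\left(-160,- U \right)}}{h{\left(-229 \right)}} = \frac{6 - 160 - -127 - \frac{1}{2 \cdot 25600} + \frac{5}{4 \left(-160\right)} + \frac{\left(-1\right) \left(-127\right)}{2 \left(-160\right)}}{-67} = \left(6 - 160 + 127 - \frac{1}{51200} + \frac{5}{4} \left(- \frac{1}{160}\right) + \frac{1}{2} \cdot 127 \left(- \frac{1}{160}\right)\right) \left(- \frac{1}{67}\right) = \left(6 - 160 + 127 - \frac{1}{51200} - \frac{1}{128} - \frac{127}{320}\right) \left(- \frac{1}{67}\right) = \left(- \frac{1403121}{51200}\right) \left(- \frac{1}{67}\right) = \frac{1403121}{3430400}$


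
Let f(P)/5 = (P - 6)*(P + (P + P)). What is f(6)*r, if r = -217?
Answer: 0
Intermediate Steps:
f(P) = 15*P*(-6 + P) (f(P) = 5*((P - 6)*(P + (P + P))) = 5*((-6 + P)*(P + 2*P)) = 5*((-6 + P)*(3*P)) = 5*(3*P*(-6 + P)) = 15*P*(-6 + P))
f(6)*r = (15*6*(-6 + 6))*(-217) = (15*6*0)*(-217) = 0*(-217) = 0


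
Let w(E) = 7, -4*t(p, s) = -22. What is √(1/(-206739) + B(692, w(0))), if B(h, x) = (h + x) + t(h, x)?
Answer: 7*√273116047542/137826 ≈ 26.542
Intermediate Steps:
t(p, s) = 11/2 (t(p, s) = -¼*(-22) = 11/2)
B(h, x) = 11/2 + h + x (B(h, x) = (h + x) + 11/2 = 11/2 + h + x)
√(1/(-206739) + B(692, w(0))) = √(1/(-206739) + (11/2 + 692 + 7)) = √(-1/206739 + 1409/2) = √(291295249/413478) = 7*√273116047542/137826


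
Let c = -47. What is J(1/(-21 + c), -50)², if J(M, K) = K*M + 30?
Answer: 1092025/1156 ≈ 944.66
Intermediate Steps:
J(M, K) = 30 + K*M
J(1/(-21 + c), -50)² = (30 - 50/(-21 - 47))² = (30 - 50/(-68))² = (30 - 50*(-1/68))² = (30 + 25/34)² = (1045/34)² = 1092025/1156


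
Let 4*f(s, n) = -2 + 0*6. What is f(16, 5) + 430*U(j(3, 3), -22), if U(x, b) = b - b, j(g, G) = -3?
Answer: -½ ≈ -0.50000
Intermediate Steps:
f(s, n) = -½ (f(s, n) = (-2 + 0*6)/4 = (-2 + 0)/4 = (¼)*(-2) = -½)
U(x, b) = 0
f(16, 5) + 430*U(j(3, 3), -22) = -½ + 430*0 = -½ + 0 = -½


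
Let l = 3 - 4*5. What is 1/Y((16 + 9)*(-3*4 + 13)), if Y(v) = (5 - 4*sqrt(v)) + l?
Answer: -1/32 ≈ -0.031250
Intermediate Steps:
l = -17 (l = 3 - 20 = -17)
Y(v) = -12 - 4*sqrt(v) (Y(v) = (5 - 4*sqrt(v)) - 17 = -12 - 4*sqrt(v))
1/Y((16 + 9)*(-3*4 + 13)) = 1/(-12 - 4*sqrt(16 + 9)*sqrt(-3*4 + 13)) = 1/(-12 - 4*5*sqrt(-12 + 13)) = 1/(-12 - 4*sqrt(25*1)) = 1/(-12 - 4*sqrt(25)) = 1/(-12 - 4*5) = 1/(-12 - 20) = 1/(-32) = -1/32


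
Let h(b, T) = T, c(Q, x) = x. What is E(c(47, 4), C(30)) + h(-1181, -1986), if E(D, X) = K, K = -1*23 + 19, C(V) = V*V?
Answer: -1990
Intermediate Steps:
C(V) = V**2
K = -4 (K = -23 + 19 = -4)
E(D, X) = -4
E(c(47, 4), C(30)) + h(-1181, -1986) = -4 - 1986 = -1990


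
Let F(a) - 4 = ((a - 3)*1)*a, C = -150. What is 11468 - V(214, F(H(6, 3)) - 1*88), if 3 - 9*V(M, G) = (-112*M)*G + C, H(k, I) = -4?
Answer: 1445267/9 ≈ 1.6059e+5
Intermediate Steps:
F(a) = 4 + a*(-3 + a) (F(a) = 4 + ((a - 3)*1)*a = 4 + ((-3 + a)*1)*a = 4 + (-3 + a)*a = 4 + a*(-3 + a))
V(M, G) = 17 + 112*G*M/9 (V(M, G) = ⅓ - ((-112*M)*G - 150)/9 = ⅓ - (-112*G*M - 150)/9 = ⅓ - (-150 - 112*G*M)/9 = ⅓ + (50/3 + 112*G*M/9) = 17 + 112*G*M/9)
11468 - V(214, F(H(6, 3)) - 1*88) = 11468 - (17 + (112/9)*((4 + (-4)² - 3*(-4)) - 1*88)*214) = 11468 - (17 + (112/9)*((4 + 16 + 12) - 88)*214) = 11468 - (17 + (112/9)*(32 - 88)*214) = 11468 - (17 + (112/9)*(-56)*214) = 11468 - (17 - 1342208/9) = 11468 - 1*(-1342055/9) = 11468 + 1342055/9 = 1445267/9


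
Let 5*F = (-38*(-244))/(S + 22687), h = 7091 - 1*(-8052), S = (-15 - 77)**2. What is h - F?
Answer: 2358588693/155755 ≈ 15143.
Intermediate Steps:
S = 8464 (S = (-92)**2 = 8464)
h = 15143 (h = 7091 + 8052 = 15143)
F = 9272/155755 (F = ((-38*(-244))/(8464 + 22687))/5 = (9272/31151)/5 = (9272*(1/31151))/5 = (1/5)*(9272/31151) = 9272/155755 ≈ 0.059529)
h - F = 15143 - 1*9272/155755 = 15143 - 9272/155755 = 2358588693/155755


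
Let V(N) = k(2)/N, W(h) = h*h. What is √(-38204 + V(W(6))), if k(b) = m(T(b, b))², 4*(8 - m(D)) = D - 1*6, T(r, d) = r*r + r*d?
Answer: I*√611239/4 ≈ 195.45*I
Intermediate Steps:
T(r, d) = r² + d*r
W(h) = h²
m(D) = 19/2 - D/4 (m(D) = 8 - (D - 1*6)/4 = 8 - (D - 6)/4 = 8 - (-6 + D)/4 = 8 + (3/2 - D/4) = 19/2 - D/4)
k(b) = (19/2 - b²/2)² (k(b) = (19/2 - b*(b + b)/4)² = (19/2 - b*2*b/4)² = (19/2 - b²/2)²)
V(N) = 225/(4*N) (V(N) = ((-19 + 2²)²/4)/N = ((-19 + 4)²/4)/N = ((¼)*(-15)²)/N = ((¼)*225)/N = 225/(4*N))
√(-38204 + V(W(6))) = √(-38204 + 225/(4*(6²))) = √(-38204 + (225/4)/36) = √(-38204 + (225/4)*(1/36)) = √(-38204 + 25/16) = √(-611239/16) = I*√611239/4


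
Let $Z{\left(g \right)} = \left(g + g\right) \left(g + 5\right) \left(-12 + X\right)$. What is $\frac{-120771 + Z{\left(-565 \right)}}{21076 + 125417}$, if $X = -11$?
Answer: $- \frac{357931}{3573} \approx -100.18$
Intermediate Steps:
$Z{\left(g \right)} = - 46 g \left(5 + g\right)$ ($Z{\left(g \right)} = \left(g + g\right) \left(g + 5\right) \left(-12 - 11\right) = 2 g \left(5 + g\right) \left(-23\right) = - 46 g \left(5 + g\right)$)
$\frac{-120771 + Z{\left(-565 \right)}}{21076 + 125417} = \frac{-120771 - - 25990 \left(5 - 565\right)}{21076 + 125417} = \frac{-120771 - \left(-25990\right) \left(-560\right)}{146493} = \left(-120771 - 14554400\right) \frac{1}{146493} = \left(-14675171\right) \frac{1}{146493} = - \frac{357931}{3573}$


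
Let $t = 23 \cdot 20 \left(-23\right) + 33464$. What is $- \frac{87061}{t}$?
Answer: $- \frac{87061}{22884} \approx -3.8044$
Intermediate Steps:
$t = 22884$ ($t = 460 \left(-23\right) + 33464 = -10580 + 33464 = 22884$)
$- \frac{87061}{t} = - \frac{87061}{22884}$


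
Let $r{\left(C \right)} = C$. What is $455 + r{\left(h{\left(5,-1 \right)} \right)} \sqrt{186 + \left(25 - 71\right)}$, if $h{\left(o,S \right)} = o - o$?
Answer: $455$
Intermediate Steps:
$h{\left(o,S \right)} = 0$
$455 + r{\left(h{\left(5,-1 \right)} \right)} \sqrt{186 + \left(25 - 71\right)} = 455 + 0 \sqrt{186 + \left(25 - 71\right)} = 455 + 0 \sqrt{186 - 46} = 455 + 0 \sqrt{140} = 455 + 0 \cdot 2 \sqrt{35} = 455 + 0 = 455$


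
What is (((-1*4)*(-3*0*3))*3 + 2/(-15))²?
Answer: 4/225 ≈ 0.017778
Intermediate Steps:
(((-1*4)*(-3*0*3))*3 + 2/(-15))² = (-0*3*3 + 2*(-1/15))² = (-4*0*3 - 2/15)² = (0*3 - 2/15)² = (0 - 2/15)² = (-2/15)² = 4/225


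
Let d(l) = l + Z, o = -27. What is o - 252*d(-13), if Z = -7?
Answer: 5013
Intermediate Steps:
d(l) = -7 + l (d(l) = l - 7 = -7 + l)
o - 252*d(-13) = -27 - 252*(-7 - 13) = -27 - 252*(-20) = -27 + 5040 = 5013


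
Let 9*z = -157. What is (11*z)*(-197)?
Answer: 340219/9 ≈ 37802.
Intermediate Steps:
z = -157/9 (z = (1/9)*(-157) = -157/9 ≈ -17.444)
(11*z)*(-197) = (11*(-157/9))*(-197) = -1727/9*(-197) = 340219/9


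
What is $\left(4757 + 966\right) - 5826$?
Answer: $-103$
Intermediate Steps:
$\left(4757 + 966\right) - 5826 = 5723 - 5826 = -103$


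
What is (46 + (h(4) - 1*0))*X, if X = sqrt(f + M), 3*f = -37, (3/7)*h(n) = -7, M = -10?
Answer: 89*I*sqrt(201)/9 ≈ 140.2*I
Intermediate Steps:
h(n) = -49/3 (h(n) = (7/3)*(-7) = -49/3)
f = -37/3 (f = (1/3)*(-37) = -37/3 ≈ -12.333)
X = I*sqrt(201)/3 (X = sqrt(-37/3 - 10) = sqrt(-67/3) = I*sqrt(201)/3 ≈ 4.7258*I)
(46 + (h(4) - 1*0))*X = (46 + (-49/3 - 1*0))*(I*sqrt(201)/3) = (46 + (-49/3 + 0))*(I*sqrt(201)/3) = (46 - 49/3)*(I*sqrt(201)/3) = 89*(I*sqrt(201)/3)/3 = 89*I*sqrt(201)/9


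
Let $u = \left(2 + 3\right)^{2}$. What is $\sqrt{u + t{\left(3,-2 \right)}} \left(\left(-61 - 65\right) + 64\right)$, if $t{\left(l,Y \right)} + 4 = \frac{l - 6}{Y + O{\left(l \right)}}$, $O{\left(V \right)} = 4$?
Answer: $- 31 \sqrt{78} \approx -273.78$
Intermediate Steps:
$t{\left(l,Y \right)} = -4 + \frac{-6 + l}{4 + Y}$ ($t{\left(l,Y \right)} = -4 + \frac{l - 6}{Y + 4} = -4 + \frac{-6 + l}{4 + Y}$)
$u = 25$ ($u = 5^{2} = 25$)
$\sqrt{u + t{\left(3,-2 \right)}} \left(\left(-61 - 65\right) + 64\right) = \sqrt{25 + \frac{-22 + 3 - -8}{4 - 2}} \left(\left(-61 - 65\right) + 64\right) = \sqrt{25 + \frac{-22 + 3 + 8}{2}} \left(-126 + 64\right) = \sqrt{25 + \frac{1}{2} \left(-11\right)} \left(-62\right) = \sqrt{25 - \frac{11}{2}} \left(-62\right) = \sqrt{\frac{39}{2}} \left(-62\right) = \frac{\sqrt{78}}{2} \left(-62\right) = - 31 \sqrt{78}$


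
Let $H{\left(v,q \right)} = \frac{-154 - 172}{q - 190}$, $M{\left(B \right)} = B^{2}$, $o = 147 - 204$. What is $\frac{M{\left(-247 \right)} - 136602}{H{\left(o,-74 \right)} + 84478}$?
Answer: $- \frac{1425468}{1593037} \approx -0.89481$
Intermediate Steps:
$o = -57$
$H{\left(v,q \right)} = - \frac{326}{-190 + q}$
$\frac{M{\left(-247 \right)} - 136602}{H{\left(o,-74 \right)} + 84478} = \frac{\left(-247\right)^{2} - 136602}{- \frac{326}{-190 - 74} + 84478} = \frac{61009 - 136602}{- \frac{326}{-264} + 84478} = - \frac{75593}{\left(-326\right) \left(- \frac{1}{264}\right) + 84478} = - \frac{75593}{\frac{163}{132} + 84478} = - \frac{75593}{\frac{11151259}{132}} = \left(-75593\right) \frac{132}{11151259} = - \frac{1425468}{1593037}$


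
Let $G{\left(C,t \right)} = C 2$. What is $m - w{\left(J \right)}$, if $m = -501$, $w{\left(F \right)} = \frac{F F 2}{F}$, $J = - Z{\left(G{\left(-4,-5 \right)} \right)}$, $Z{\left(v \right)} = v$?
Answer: $-517$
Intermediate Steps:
$G{\left(C,t \right)} = 2 C$
$J = 8$ ($J = - 2 \left(-4\right) = \left(-1\right) \left(-8\right) = 8$)
$w{\left(F \right)} = 2 F$ ($w{\left(F \right)} = \frac{F^{2} \cdot 2}{F} = \frac{2 F^{2}}{F} = 2 F$)
$m - w{\left(J \right)} = -501 - 2 \cdot 8 = -501 - 16 = -517$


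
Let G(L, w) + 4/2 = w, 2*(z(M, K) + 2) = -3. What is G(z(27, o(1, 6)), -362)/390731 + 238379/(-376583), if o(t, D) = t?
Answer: -93279141261/147142652173 ≈ -0.63394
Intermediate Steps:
z(M, K) = -7/2 (z(M, K) = -2 + (1/2)*(-3) = -2 - 3/2 = -7/2)
G(L, w) = -2 + w
G(z(27, o(1, 6)), -362)/390731 + 238379/(-376583) = (-2 - 362)/390731 + 238379/(-376583) = -364*1/390731 + 238379*(-1/376583) = -364/390731 - 238379/376583 = -93279141261/147142652173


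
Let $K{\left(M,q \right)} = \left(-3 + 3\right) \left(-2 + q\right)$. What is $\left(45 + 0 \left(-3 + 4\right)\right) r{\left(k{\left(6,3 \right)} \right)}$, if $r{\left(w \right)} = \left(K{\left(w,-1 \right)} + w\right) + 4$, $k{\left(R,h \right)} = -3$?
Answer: $45$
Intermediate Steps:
$K{\left(M,q \right)} = 0$ ($K{\left(M,q \right)} = 0 \left(-2 + q\right) = 0$)
$r{\left(w \right)} = 4 + w$ ($r{\left(w \right)} = \left(0 + w\right) + 4 = w + 4 = 4 + w$)
$\left(45 + 0 \left(-3 + 4\right)\right) r{\left(k{\left(6,3 \right)} \right)} = \left(45 + 0 \left(-3 + 4\right)\right) \left(4 - 3\right) = \left(45 + 0 \cdot 1\right) 1 = \left(45 + 0\right) 1 = 45 \cdot 1 = 45$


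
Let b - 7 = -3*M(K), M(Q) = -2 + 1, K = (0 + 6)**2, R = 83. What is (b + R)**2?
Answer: 8649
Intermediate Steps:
K = 36 (K = 6**2 = 36)
M(Q) = -1
b = 10 (b = 7 - 3*(-1) = 7 + 3 = 10)
(b + R)**2 = (10 + 83)**2 = 93**2 = 8649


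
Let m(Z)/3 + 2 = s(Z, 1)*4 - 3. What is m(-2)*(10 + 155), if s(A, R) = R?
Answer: -495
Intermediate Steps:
m(Z) = -3 (m(Z) = -6 + 3*(1*4 - 3) = -6 + 3*(4 - 3) = -6 + 3*1 = -6 + 3 = -3)
m(-2)*(10 + 155) = -3*(10 + 155) = -3*165 = -495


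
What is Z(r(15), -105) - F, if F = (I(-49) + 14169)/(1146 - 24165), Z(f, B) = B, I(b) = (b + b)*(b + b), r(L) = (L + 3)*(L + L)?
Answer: -2393222/23019 ≈ -103.97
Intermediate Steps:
r(L) = 2*L*(3 + L) (r(L) = (3 + L)*(2*L) = 2*L*(3 + L))
I(b) = 4*b**2 (I(b) = (2*b)*(2*b) = 4*b**2)
F = -23773/23019 (F = (4*(-49)**2 + 14169)/(1146 - 24165) = (4*2401 + 14169)/(-23019) = (9604 + 14169)*(-1/23019) = 23773*(-1/23019) = -23773/23019 ≈ -1.0328)
Z(r(15), -105) - F = -105 - 1*(-23773/23019) = -105 + 23773/23019 = -2393222/23019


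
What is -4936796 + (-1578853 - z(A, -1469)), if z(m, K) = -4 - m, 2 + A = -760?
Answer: -6516407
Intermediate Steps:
A = -762 (A = -2 - 760 = -762)
-4936796 + (-1578853 - z(A, -1469)) = -4936796 + (-1578853 - (-4 - 1*(-762))) = -4936796 + (-1578853 - (-4 + 762)) = -4936796 + (-1578853 - 1*758) = -4936796 + (-1578853 - 758) = -4936796 - 1579611 = -6516407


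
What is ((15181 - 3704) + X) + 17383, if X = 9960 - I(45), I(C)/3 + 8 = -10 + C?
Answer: 38739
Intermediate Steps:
I(C) = -54 + 3*C (I(C) = -24 + 3*(-10 + C) = -24 + (-30 + 3*C) = -54 + 3*C)
X = 9879 (X = 9960 - (-54 + 3*45) = 9960 - (-54 + 135) = 9960 - 1*81 = 9960 - 81 = 9879)
((15181 - 3704) + X) + 17383 = ((15181 - 3704) + 9879) + 17383 = (11477 + 9879) + 17383 = 21356 + 17383 = 38739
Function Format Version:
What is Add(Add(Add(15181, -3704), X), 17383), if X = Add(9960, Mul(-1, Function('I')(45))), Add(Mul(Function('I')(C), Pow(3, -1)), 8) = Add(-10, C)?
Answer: 38739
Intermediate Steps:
Function('I')(C) = Add(-54, Mul(3, C)) (Function('I')(C) = Add(-24, Mul(3, Add(-10, C))) = Add(-24, Add(-30, Mul(3, C))) = Add(-54, Mul(3, C)))
X = 9879 (X = Add(9960, Mul(-1, Add(-54, Mul(3, 45)))) = Add(9960, Mul(-1, Add(-54, 135))) = Add(9960, Mul(-1, 81)) = Add(9960, -81) = 9879)
Add(Add(Add(15181, -3704), X), 17383) = Add(Add(Add(15181, -3704), 9879), 17383) = Add(Add(11477, 9879), 17383) = Add(21356, 17383) = 38739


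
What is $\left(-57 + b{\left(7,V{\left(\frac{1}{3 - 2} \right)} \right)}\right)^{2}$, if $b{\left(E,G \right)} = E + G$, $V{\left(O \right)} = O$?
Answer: $2401$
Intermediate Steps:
$\left(-57 + b{\left(7,V{\left(\frac{1}{3 - 2} \right)} \right)}\right)^{2} = \left(-57 + \left(7 + \frac{1}{3 - 2}\right)\right)^{2} = \left(-57 + \left(7 + 1^{-1}\right)\right)^{2} = \left(-57 + \left(7 + 1\right)\right)^{2} = \left(-57 + 8\right)^{2} = \left(-49\right)^{2} = 2401$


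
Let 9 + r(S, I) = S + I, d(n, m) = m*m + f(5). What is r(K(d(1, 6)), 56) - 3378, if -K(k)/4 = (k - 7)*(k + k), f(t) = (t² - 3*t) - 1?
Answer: -17011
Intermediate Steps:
f(t) = -1 + t² - 3*t
d(n, m) = 9 + m² (d(n, m) = m*m + (-1 + 5² - 3*5) = m² + (-1 + 25 - 15) = m² + 9 = 9 + m²)
K(k) = -8*k*(-7 + k) (K(k) = -4*(k - 7)*(k + k) = -4*(-7 + k)*2*k = -8*k*(-7 + k))
r(S, I) = -9 + I + S (r(S, I) = -9 + (S + I) = -9 + (I + S) = -9 + I + S)
r(K(d(1, 6)), 56) - 3378 = (-9 + 56 + 8*(9 + 6²)*(7 - (9 + 6²))) - 3378 = (-9 + 56 + 8*(9 + 36)*(7 - (9 + 36))) - 3378 = (-9 + 56 + 8*45*(7 - 1*45)) - 3378 = (-9 + 56 + 8*45*(7 - 45)) - 3378 = (-9 + 56 + 8*45*(-38)) - 3378 = (-9 + 56 - 13680) - 3378 = -13633 - 3378 = -17011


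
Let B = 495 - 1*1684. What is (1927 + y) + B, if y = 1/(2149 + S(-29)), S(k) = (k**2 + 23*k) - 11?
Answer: 1706257/2312 ≈ 738.00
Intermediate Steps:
S(k) = -11 + k**2 + 23*k
B = -1189 (B = 495 - 1684 = -1189)
y = 1/2312 (y = 1/(2149 + (-11 + (-29)**2 + 23*(-29))) = 1/(2149 + (-11 + 841 - 667)) = 1/(2149 + 163) = 1/2312 ≈ 0.00043253)
(1927 + y) + B = (1927 + 1/2312) - 1189 = 4455225/2312 - 1189 = 1706257/2312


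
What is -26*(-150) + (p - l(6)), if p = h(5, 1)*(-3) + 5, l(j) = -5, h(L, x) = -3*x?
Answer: 3919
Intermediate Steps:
p = 14 (p = -3*1*(-3) + 5 = -3*(-3) + 5 = 9 + 5 = 14)
-26*(-150) + (p - l(6)) = -26*(-150) + (14 - 1*(-5)) = 3900 + (14 + 5) = 3900 + 19 = 3919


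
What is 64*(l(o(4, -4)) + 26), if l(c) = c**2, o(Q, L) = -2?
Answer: 1920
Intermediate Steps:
64*(l(o(4, -4)) + 26) = 64*((-2)**2 + 26) = 64*(4 + 26) = 64*30 = 1920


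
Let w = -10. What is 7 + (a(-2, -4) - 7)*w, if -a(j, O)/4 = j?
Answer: -3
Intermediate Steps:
a(j, O) = -4*j
7 + (a(-2, -4) - 7)*w = 7 + (-4*(-2) - 7)*(-10) = 7 + (8 - 7)*(-10) = 7 + 1*(-10) = 7 - 10 = -3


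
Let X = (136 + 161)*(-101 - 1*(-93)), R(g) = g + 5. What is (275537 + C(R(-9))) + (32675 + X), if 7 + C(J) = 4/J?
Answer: 305828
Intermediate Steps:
R(g) = 5 + g
X = -2376 (X = 297*(-101 + 93) = 297*(-8) = -2376)
C(J) = -7 + 4/J
(275537 + C(R(-9))) + (32675 + X) = (275537 + (-7 + 4/(5 - 9))) + (32675 - 2376) = (275537 + (-7 + 4/(-4))) + 30299 = (275537 + (-7 + 4*(-¼))) + 30299 = (275537 + (-7 - 1)) + 30299 = (275537 - 8) + 30299 = 275529 + 30299 = 305828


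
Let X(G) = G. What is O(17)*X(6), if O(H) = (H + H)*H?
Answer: 3468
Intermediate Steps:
O(H) = 2*H² (O(H) = (2*H)*H = 2*H²)
O(17)*X(6) = (2*17²)*6 = (2*289)*6 = 578*6 = 3468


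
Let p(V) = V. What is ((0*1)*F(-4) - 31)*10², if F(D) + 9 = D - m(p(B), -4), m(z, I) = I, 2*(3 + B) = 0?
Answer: -3100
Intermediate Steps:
B = -3 (B = -3 + (½)*0 = -3 + 0 = -3)
F(D) = -5 + D (F(D) = -9 + (D - 1*(-4)) = -9 + (D + 4) = -9 + (4 + D) = -5 + D)
((0*1)*F(-4) - 31)*10² = ((0*1)*(-5 - 4) - 31)*10² = (0*(-9) - 31)*100 = (0 - 31)*100 = -31*100 = -3100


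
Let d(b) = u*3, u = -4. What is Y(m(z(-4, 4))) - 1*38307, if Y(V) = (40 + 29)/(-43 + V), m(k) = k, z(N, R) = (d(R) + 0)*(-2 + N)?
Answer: -1110834/29 ≈ -38305.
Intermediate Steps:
d(b) = -12 (d(b) = -4*3 = -12)
z(N, R) = 24 - 12*N (z(N, R) = (-12 + 0)*(-2 + N) = -12*(-2 + N) = 24 - 12*N)
Y(V) = 69/(-43 + V)
Y(m(z(-4, 4))) - 1*38307 = 69/(-43 + (24 - 12*(-4))) - 1*38307 = 69/(-43 + (24 + 48)) - 38307 = 69/(-43 + 72) - 38307 = 69/29 - 38307 = -1110834/29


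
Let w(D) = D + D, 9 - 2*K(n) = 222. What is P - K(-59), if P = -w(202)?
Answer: -595/2 ≈ -297.50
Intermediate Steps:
K(n) = -213/2 (K(n) = 9/2 - ½*222 = 9/2 - 111 = -213/2)
w(D) = 2*D
P = -404 (P = -2*202 = -1*404 = -404)
P - K(-59) = -404 - 1*(-213/2) = -404 + 213/2 = -595/2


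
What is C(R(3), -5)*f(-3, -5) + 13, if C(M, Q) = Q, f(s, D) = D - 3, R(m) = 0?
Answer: 53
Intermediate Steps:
f(s, D) = -3 + D
C(R(3), -5)*f(-3, -5) + 13 = -5*(-3 - 5) + 13 = -5*(-8) + 13 = 40 + 13 = 53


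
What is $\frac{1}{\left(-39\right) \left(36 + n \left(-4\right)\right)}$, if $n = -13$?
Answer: $- \frac{1}{3432} \approx -0.00029138$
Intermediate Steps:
$\frac{1}{\left(-39\right) \left(36 + n \left(-4\right)\right)} = \frac{1}{\left(-39\right) \left(36 - -52\right)} = \frac{1}{\left(-39\right) \left(36 + 52\right)} = \frac{1}{\left(-39\right) 88} = \frac{1}{-3432} = - \frac{1}{3432}$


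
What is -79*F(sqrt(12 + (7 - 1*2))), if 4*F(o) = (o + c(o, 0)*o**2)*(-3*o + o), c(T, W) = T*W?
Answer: 1343/2 ≈ 671.50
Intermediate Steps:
F(o) = -o**2/2 (F(o) = ((o + (o*0)*o**2)*(-3*o + o))/4 = ((o + 0*o**2)*(-2*o))/4 = ((o + 0)*(-2*o))/4 = (o*(-2*o))/4 = (-2*o**2)/4 = -o**2/2)
-79*F(sqrt(12 + (7 - 1*2))) = -(-79)*(sqrt(12 + (7 - 1*2)))**2/2 = -(-79)*(sqrt(12 + (7 - 2)))**2/2 = -(-79)*(sqrt(12 + 5))**2/2 = -(-79)*(sqrt(17))**2/2 = -(-79)*17/2 = -79*(-17/2) = 1343/2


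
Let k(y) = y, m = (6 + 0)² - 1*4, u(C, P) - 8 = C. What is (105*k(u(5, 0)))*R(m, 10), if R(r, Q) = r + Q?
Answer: 57330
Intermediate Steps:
u(C, P) = 8 + C
m = 32 (m = 6² - 4 = 36 - 4 = 32)
R(r, Q) = Q + r
(105*k(u(5, 0)))*R(m, 10) = (105*(8 + 5))*(10 + 32) = (105*13)*42 = 1365*42 = 57330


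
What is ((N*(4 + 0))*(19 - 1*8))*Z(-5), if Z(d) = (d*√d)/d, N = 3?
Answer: 132*I*√5 ≈ 295.16*I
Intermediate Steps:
Z(d) = √d (Z(d) = d^(3/2)/d = √d)
((N*(4 + 0))*(19 - 1*8))*Z(-5) = ((3*(4 + 0))*(19 - 1*8))*√(-5) = ((3*4)*(19 - 8))*(I*√5) = (12*11)*(I*√5) = 132*(I*√5) = 132*I*√5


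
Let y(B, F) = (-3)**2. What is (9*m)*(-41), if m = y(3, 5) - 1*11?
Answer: 738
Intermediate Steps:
y(B, F) = 9
m = -2 (m = 9 - 1*11 = 9 - 11 = -2)
(9*m)*(-41) = (9*(-2))*(-41) = -18*(-41) = 738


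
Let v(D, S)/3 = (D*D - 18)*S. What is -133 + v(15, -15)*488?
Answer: -4545853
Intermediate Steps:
v(D, S) = 3*S*(-18 + D²) (v(D, S) = 3*((D*D - 18)*S) = 3*((D² - 18)*S) = 3*((-18 + D²)*S) = 3*(S*(-18 + D²)) = 3*S*(-18 + D²))
-133 + v(15, -15)*488 = -133 + (3*(-15)*(-18 + 15²))*488 = -133 + (3*(-15)*(-18 + 225))*488 = -133 + (3*(-15)*207)*488 = -133 - 9315*488 = -133 - 4545720 = -4545853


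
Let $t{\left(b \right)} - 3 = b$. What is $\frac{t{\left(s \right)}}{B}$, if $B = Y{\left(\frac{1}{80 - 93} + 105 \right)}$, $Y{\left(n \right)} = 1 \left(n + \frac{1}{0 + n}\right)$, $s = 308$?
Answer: $\frac{5514652}{1860665} \approx 2.9638$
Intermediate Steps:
$t{\left(b \right)} = 3 + b$
$Y{\left(n \right)} = n + \frac{1}{n}$ ($Y{\left(n \right)} = 1 \left(n + \frac{1}{n}\right) = n + \frac{1}{n}$)
$B = \frac{1860665}{17732}$ ($B = \left(\frac{1}{80 - 93} + 105\right) + \frac{1}{\frac{1}{80 - 93} + 105} = \left(\frac{1}{-13} + 105\right) + \frac{1}{\frac{1}{-13} + 105} = \left(- \frac{1}{13} + 105\right) + \frac{1}{- \frac{1}{13} + 105} = \frac{1364}{13} + \frac{1}{\frac{1364}{13}} = \frac{1364}{13} + \frac{13}{1364} = \frac{1860665}{17732} \approx 104.93$)
$\frac{t{\left(s \right)}}{B} = \frac{3 + 308}{\frac{1860665}{17732}} = 311 \cdot \frac{17732}{1860665} = \frac{5514652}{1860665}$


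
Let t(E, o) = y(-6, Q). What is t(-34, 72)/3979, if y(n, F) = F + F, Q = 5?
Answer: 10/3979 ≈ 0.0025132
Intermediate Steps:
y(n, F) = 2*F
t(E, o) = 10 (t(E, o) = 2*5 = 10)
t(-34, 72)/3979 = 10/3979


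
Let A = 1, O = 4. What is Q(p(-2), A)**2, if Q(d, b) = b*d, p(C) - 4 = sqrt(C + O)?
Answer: (4 + sqrt(2))**2 ≈ 29.314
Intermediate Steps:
p(C) = 4 + sqrt(4 + C) (p(C) = 4 + sqrt(C + 4) = 4 + sqrt(4 + C))
Q(p(-2), A)**2 = (1*(4 + sqrt(4 - 2)))**2 = (1*(4 + sqrt(2)))**2 = (4 + sqrt(2))**2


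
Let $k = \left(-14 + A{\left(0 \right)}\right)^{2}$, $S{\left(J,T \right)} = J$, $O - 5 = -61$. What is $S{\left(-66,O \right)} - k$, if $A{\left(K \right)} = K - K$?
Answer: $-262$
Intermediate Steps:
$O = -56$ ($O = 5 - 61 = -56$)
$A{\left(K \right)} = 0$
$k = 196$ ($k = \left(-14 + 0\right)^{2} = \left(-14\right)^{2} = 196$)
$S{\left(-66,O \right)} - k = -66 - 196 = -262$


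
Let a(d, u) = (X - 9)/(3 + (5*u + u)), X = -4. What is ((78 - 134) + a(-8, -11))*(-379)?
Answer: 1332185/63 ≈ 21146.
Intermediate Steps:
a(d, u) = -13/(3 + 6*u) (a(d, u) = (-4 - 9)/(3 + (5*u + u)) = -13/(3 + 6*u))
((78 - 134) + a(-8, -11))*(-379) = ((78 - 134) - 13/(3 + 6*(-11)))*(-379) = (-56 - 13/(3 - 66))*(-379) = (-56 - 13/(-63))*(-379) = (-56 - 13*(-1/63))*(-379) = (-56 + 13/63)*(-379) = -3515/63*(-379) = 1332185/63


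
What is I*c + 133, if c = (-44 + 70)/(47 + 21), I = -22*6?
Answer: 1403/17 ≈ 82.529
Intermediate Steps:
I = -132
c = 13/34 (c = 26/68 = 26*(1/68) = 13/34 ≈ 0.38235)
I*c + 133 = -132*13/34 + 133 = -858/17 + 133 = 1403/17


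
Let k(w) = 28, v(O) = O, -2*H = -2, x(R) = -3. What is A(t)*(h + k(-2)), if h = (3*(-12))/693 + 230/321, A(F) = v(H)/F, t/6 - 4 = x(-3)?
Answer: 354251/74151 ≈ 4.7774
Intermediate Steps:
t = 6 (t = 24 + 6*(-3) = 24 - 18 = 6)
H = 1 (H = -1/2*(-2) = 1)
A(F) = 1/F
h = 16426/24717 (h = -36*1/693 + 230*(1/321) = -4/77 + 230/321 = 16426/24717 ≈ 0.66456)
A(t)*(h + k(-2)) = (16426/24717 + 28)/6 = (1/6)*(708502/24717) = 354251/74151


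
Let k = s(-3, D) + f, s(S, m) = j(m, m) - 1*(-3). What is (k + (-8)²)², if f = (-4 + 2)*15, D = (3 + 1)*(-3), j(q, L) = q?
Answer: 625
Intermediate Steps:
D = -12 (D = 4*(-3) = -12)
s(S, m) = 3 + m (s(S, m) = m - 1*(-3) = m + 3 = 3 + m)
f = -30 (f = -2*15 = -30)
k = -39 (k = (3 - 12) - 30 = -9 - 30 = -39)
(k + (-8)²)² = (-39 + (-8)²)² = (-39 + 64)² = 25² = 625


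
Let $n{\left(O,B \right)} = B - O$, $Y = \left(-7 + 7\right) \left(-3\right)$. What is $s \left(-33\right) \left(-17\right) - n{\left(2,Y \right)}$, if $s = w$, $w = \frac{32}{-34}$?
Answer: $-526$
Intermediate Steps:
$Y = 0$ ($Y = 0 \left(-3\right) = 0$)
$w = - \frac{16}{17}$ ($w = 32 \left(- \frac{1}{34}\right) = - \frac{16}{17} \approx -0.94118$)
$s = - \frac{16}{17} \approx -0.94118$
$s \left(-33\right) \left(-17\right) - n{\left(2,Y \right)} = \left(- \frac{16}{17}\right) \left(-33\right) \left(-17\right) - \left(0 - 2\right) = \frac{528}{17} \left(-17\right) - \left(0 - 2\right) = -528 - -2 = -528 + 2 = -526$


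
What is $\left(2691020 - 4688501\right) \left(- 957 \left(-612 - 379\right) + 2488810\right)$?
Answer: $-6865735700757$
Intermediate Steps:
$\left(2691020 - 4688501\right) \left(- 957 \left(-612 - 379\right) + 2488810\right) = - 1997481 \left(\left(-957\right) \left(-991\right) + 2488810\right) = - 1997481 \left(948387 + 2488810\right) = \left(-1997481\right) 3437197 = -6865735700757$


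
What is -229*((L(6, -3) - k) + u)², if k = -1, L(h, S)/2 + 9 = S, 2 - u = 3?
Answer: -131904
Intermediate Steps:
u = -1 (u = 2 - 1*3 = 2 - 3 = -1)
L(h, S) = -18 + 2*S
-229*((L(6, -3) - k) + u)² = -229*(((-18 + 2*(-3)) - 1*(-1)) - 1)² = -229*(((-18 - 6) + 1) - 1)² = -229*((-24 + 1) - 1)² = -229*(-23 - 1)² = -229*(-24)² = -229*576 = -131904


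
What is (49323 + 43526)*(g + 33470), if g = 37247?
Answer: 6566002733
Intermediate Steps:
(49323 + 43526)*(g + 33470) = (49323 + 43526)*(37247 + 33470) = 92849*70717 = 6566002733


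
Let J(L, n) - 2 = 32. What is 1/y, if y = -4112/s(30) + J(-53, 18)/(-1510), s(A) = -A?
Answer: 453/62081 ≈ 0.0072969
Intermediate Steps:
J(L, n) = 34 (J(L, n) = 2 + 32 = 34)
y = 62081/453 (y = -4112/((-1*30)) + 34/(-1510) = -4112/(-30) + 34*(-1/1510) = -4112*(-1/30) - 17/755 = 2056/15 - 17/755 = 62081/453 ≈ 137.04)
1/y = 1/(62081/453) = 453/62081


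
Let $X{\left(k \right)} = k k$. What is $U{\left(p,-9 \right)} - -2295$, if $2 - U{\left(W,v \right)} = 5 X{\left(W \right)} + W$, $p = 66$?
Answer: $-19549$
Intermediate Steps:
$X{\left(k \right)} = k^{2}$
$U{\left(W,v \right)} = 2 - W - 5 W^{2}$ ($U{\left(W,v \right)} = 2 - \left(5 W^{2} + W\right) = 2 - \left(W + 5 W^{2}\right) = 2 - W - 5 W^{2}$)
$U{\left(p,-9 \right)} - -2295 = \left(2 - 66 - 5 \cdot 66^{2}\right) - -2295 = \left(2 - 66 - 21780\right) + 2295 = -21844 + 2295 = -19549$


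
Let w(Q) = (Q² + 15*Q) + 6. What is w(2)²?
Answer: 1600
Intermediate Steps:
w(Q) = 6 + Q² + 15*Q
w(2)² = (6 + 2² + 15*2)² = (6 + 4 + 30)² = 40² = 1600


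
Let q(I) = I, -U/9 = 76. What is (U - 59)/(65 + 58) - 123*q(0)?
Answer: -743/123 ≈ -6.0406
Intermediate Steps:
U = -684 (U = -9*76 = -684)
(U - 59)/(65 + 58) - 123*q(0) = (-684 - 59)/(65 + 58) - 123*0 = -743/123 + 0 = -743/123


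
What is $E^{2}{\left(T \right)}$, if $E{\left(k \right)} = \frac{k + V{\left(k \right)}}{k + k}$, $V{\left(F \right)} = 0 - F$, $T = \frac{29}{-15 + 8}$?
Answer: $0$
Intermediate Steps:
$T = - \frac{29}{7}$ ($T = \frac{29}{-7} = 29 \left(- \frac{1}{7}\right) = - \frac{29}{7} \approx -4.1429$)
$V{\left(F \right)} = - F$
$E{\left(k \right)} = 0$ ($E{\left(k \right)} = \frac{k - k}{k + k} = \frac{0}{2 k} = 0 \frac{1}{2 k} = 0$)
$E^{2}{\left(T \right)} = 0^{2} = 0$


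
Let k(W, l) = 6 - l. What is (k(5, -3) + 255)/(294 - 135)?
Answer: 88/53 ≈ 1.6604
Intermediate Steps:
(k(5, -3) + 255)/(294 - 135) = ((6 - 1*(-3)) + 255)/(294 - 135) = ((6 + 3) + 255)/159 = (9 + 255)*(1/159) = 264*(1/159) = 88/53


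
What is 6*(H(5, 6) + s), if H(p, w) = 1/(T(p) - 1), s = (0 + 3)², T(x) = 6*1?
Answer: 276/5 ≈ 55.200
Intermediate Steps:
T(x) = 6
s = 9 (s = 3² = 9)
H(p, w) = ⅕ (H(p, w) = 1/(6 - 1) = 1/5 = ⅕)
6*(H(5, 6) + s) = 6*(⅕ + 9) = 6*(46/5) = 276/5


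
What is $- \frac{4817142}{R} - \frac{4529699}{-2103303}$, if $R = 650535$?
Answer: $- \frac{2395060493687}{456090739035} \approx -5.2513$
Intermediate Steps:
$- \frac{4817142}{R} - \frac{4529699}{-2103303} = - \frac{4817142}{650535} - \frac{4529699}{-2103303} = \left(-4817142\right) \frac{1}{650535} - - \frac{4529699}{2103303} = - \frac{1605714}{216845} + \frac{4529699}{2103303} = - \frac{2395060493687}{456090739035}$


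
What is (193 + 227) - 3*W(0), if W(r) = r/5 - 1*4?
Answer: 432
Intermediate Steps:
W(r) = -4 + r/5 (W(r) = r*(1/5) - 4 = r/5 - 4 = -4 + r/5)
(193 + 227) - 3*W(0) = (193 + 227) - 3*(-4 + (1/5)*0) = 420 - 3*(-4 + 0) = 420 - 3*(-4) = 420 - (-12) = 420 - 1*(-12) = 420 + 12 = 432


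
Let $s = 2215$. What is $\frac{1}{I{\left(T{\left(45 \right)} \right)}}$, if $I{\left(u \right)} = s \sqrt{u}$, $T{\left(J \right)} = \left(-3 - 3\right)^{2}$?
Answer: $\frac{1}{13290} \approx 7.5245 \cdot 10^{-5}$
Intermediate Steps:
$T{\left(J \right)} = 36$ ($T{\left(J \right)} = \left(-6\right)^{2} = 36$)
$I{\left(u \right)} = 2215 \sqrt{u}$
$\frac{1}{I{\left(T{\left(45 \right)} \right)}} = \frac{1}{2215 \sqrt{36}} = \frac{1}{2215 \cdot 6} = \frac{1}{13290}$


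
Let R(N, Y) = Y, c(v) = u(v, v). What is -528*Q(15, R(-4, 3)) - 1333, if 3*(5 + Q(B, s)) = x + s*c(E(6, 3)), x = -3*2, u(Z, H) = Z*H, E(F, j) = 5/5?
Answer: 1835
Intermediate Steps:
E(F, j) = 1 (E(F, j) = 5*(1/5) = 1)
u(Z, H) = H*Z
c(v) = v**2 (c(v) = v*v = v**2)
x = -6
Q(B, s) = -7 + s/3 (Q(B, s) = -5 + (-6 + s*1**2)/3 = -5 + (-6 + s*1)/3 = -5 + (-6 + s)/3 = -5 + (-2 + s/3) = -7 + s/3)
-528*Q(15, R(-4, 3)) - 1333 = -528*(-7 + (1/3)*3) - 1333 = -528*(-7 + 1) - 1333 = -528*(-6) - 1333 = 3168 - 1333 = 1835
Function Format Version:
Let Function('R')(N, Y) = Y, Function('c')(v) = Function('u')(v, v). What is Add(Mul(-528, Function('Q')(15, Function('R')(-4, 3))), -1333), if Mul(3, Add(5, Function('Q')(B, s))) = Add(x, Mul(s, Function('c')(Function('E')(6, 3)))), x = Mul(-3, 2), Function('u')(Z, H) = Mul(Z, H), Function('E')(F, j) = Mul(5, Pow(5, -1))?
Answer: 1835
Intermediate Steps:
Function('E')(F, j) = 1 (Function('E')(F, j) = Mul(5, Rational(1, 5)) = 1)
Function('u')(Z, H) = Mul(H, Z)
Function('c')(v) = Pow(v, 2) (Function('c')(v) = Mul(v, v) = Pow(v, 2))
x = -6
Function('Q')(B, s) = Add(-7, Mul(Rational(1, 3), s)) (Function('Q')(B, s) = Add(-5, Mul(Rational(1, 3), Add(-6, Mul(s, Pow(1, 2))))) = Add(-5, Mul(Rational(1, 3), Add(-6, Mul(s, 1)))) = Add(-5, Mul(Rational(1, 3), Add(-6, s))) = Add(-5, Add(-2, Mul(Rational(1, 3), s))) = Add(-7, Mul(Rational(1, 3), s)))
Add(Mul(-528, Function('Q')(15, Function('R')(-4, 3))), -1333) = Add(Mul(-528, Add(-7, Mul(Rational(1, 3), 3))), -1333) = Add(Mul(-528, Add(-7, 1)), -1333) = Add(Mul(-528, -6), -1333) = Add(3168, -1333) = 1835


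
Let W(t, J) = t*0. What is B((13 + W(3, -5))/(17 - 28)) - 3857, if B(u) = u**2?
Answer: -466528/121 ≈ -3855.6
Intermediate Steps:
W(t, J) = 0
B((13 + W(3, -5))/(17 - 28)) - 3857 = ((13 + 0)/(17 - 28))**2 - 3857 = (13/(-11))**2 - 3857 = (13*(-1/11))**2 - 3857 = (-13/11)**2 - 3857 = 169/121 - 3857 = -466528/121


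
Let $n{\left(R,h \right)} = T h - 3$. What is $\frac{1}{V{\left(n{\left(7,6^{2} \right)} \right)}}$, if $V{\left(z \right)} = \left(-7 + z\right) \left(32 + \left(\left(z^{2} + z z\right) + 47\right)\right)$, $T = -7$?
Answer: $- \frac{1}{34093798} \approx -2.9331 \cdot 10^{-8}$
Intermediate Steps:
$n{\left(R,h \right)} = -3 - 7 h$ ($n{\left(R,h \right)} = - 7 h - 3 = -3 - 7 h$)
$V{\left(z \right)} = \left(-7 + z\right) \left(79 + 2 z^{2}\right)$ ($V{\left(z \right)} = \left(-7 + z\right) \left(32 + \left(\left(z^{2} + z^{2}\right) + 47\right)\right) = \left(-7 + z\right) \left(32 + \left(2 z^{2} + 47\right)\right) = \left(-7 + z\right) \left(32 + \left(47 + 2 z^{2}\right)\right) = \left(-7 + z\right) \left(79 + 2 z^{2}\right)$)
$\frac{1}{V{\left(n{\left(7,6^{2} \right)} \right)}} = \frac{1}{-553 - 14 \left(-3 - 7 \cdot 6^{2}\right)^{2} + 2 \left(-3 - 7 \cdot 6^{2}\right)^{3} + 79 \left(-3 - 7 \cdot 6^{2}\right)} = \frac{1}{-553 - 14 \left(-3 - 252\right)^{2} + 2 \left(-3 - 252\right)^{3} + 79 \left(-3 - 252\right)} = \frac{1}{-553 - 14 \left(-255\right)^{2} + 2 \left(-255\right)^{3} + 79 \left(-255\right)} = \frac{1}{-553 - 910350 + 2 \left(-16581375\right) - 20145} = \frac{1}{-553 - 910350 - 33162750 - 20145} = \frac{1}{-34093798} = - \frac{1}{34093798}$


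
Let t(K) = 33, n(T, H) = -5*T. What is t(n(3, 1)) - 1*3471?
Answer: -3438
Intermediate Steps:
t(n(3, 1)) - 1*3471 = 33 - 1*3471 = 33 - 3471 = -3438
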